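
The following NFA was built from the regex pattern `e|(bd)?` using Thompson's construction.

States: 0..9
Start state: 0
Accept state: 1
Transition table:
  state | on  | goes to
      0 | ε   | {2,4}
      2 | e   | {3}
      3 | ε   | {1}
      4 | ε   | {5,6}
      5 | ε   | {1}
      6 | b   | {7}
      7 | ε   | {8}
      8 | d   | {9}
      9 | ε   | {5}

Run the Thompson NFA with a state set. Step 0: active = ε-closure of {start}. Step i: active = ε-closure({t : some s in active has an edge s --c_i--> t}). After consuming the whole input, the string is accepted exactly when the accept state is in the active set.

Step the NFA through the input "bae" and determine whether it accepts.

initial (ε-close {0}): {0,1,2,4,5,6}
'b' @ 1: {7,8}
'a' @ 2: {}  — no active states
rest 'e' ignored (set empty)
end set {} — state 1 not in

Answer: REJECT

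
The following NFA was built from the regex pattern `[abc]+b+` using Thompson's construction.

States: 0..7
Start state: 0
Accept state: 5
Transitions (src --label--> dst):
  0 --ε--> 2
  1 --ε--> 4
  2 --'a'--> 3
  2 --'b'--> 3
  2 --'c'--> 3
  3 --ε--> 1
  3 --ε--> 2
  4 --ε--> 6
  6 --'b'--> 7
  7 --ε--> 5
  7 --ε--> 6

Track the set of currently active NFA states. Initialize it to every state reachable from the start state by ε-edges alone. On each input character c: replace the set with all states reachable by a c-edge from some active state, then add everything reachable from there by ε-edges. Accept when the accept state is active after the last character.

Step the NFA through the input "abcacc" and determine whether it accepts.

S₀ = ε-closure({0}) = {0,2}
'a' @ 1: {1,2,3,4,6}
'b' @ 2: {1,2,3,4,5,6,7}  (accept∈set)
'c' @ 3: {1,2,3,4,6}
'a' @ 4: {1,2,3,4,6}
'c' @ 5: {1,2,3,4,6}
'c' @ 6: {1,2,3,4,6}
after full input: {1,2,3,4,6}  (accept=5 not in)

Answer: REJECT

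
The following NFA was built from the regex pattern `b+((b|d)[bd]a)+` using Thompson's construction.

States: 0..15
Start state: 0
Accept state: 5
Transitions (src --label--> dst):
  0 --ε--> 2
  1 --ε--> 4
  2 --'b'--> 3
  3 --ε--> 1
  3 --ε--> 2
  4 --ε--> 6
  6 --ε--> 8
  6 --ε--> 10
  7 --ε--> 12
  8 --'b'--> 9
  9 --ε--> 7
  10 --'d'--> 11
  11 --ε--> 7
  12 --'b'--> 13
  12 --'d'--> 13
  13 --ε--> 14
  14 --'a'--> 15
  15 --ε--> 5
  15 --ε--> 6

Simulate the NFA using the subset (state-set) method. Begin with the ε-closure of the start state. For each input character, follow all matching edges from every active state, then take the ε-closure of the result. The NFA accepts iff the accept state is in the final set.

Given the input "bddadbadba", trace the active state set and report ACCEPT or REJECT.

Answer: ACCEPT

Steps:
initial (ε-close {0}): {0,2}
'b' @ 1: {1,2,3,4,6,8,10}
'd' @ 2: {7,11,12}
'd' @ 3: {13,14}
'a' @ 4: {5,6,8,10,15}  (accept∈set)
'd' @ 5: {7,11,12}
'b' @ 6: {13,14}
'a' @ 7: {5,6,8,10,15}  (accept∈set)
'd' @ 8: {7,11,12}
'b' @ 9: {13,14}
'a' @ 10: {5,6,8,10,15}  (accept∈set)
after full input: {5,6,8,10,15}  (accept=5 in)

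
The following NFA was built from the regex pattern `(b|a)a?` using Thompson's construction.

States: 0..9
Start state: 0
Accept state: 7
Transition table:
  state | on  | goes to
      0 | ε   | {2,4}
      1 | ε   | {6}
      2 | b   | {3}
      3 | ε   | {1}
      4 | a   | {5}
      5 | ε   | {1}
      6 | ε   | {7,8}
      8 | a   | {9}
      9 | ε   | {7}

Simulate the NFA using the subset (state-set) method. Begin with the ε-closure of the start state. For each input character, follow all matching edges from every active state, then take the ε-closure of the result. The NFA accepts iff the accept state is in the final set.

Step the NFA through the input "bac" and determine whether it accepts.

Answer: REJECT

Steps:
start: ε-closure({0}) = {0,2,4}
'b' @ 1: {1,3,6,7,8}  ✓accept
'a' @ 2: {7,9}  ✓accept
'c' @ 3: {}  — dead — no transitions
final: {}; accept 7 not in set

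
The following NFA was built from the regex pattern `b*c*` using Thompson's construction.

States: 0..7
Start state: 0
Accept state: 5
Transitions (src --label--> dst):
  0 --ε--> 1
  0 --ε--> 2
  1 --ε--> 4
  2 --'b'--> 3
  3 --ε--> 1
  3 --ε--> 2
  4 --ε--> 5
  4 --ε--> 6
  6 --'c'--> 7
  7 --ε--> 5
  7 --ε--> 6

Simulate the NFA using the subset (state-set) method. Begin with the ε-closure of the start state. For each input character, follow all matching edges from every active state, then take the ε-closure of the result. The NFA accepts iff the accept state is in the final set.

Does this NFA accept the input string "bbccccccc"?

initial (ε-close {0}): {0,1,2,4,5,6}
'b' @ 1: {1,2,3,4,5,6}  ✓accept
'b' @ 2: {1,2,3,4,5,6}  ✓accept
'c' @ 3: {5,6,7}  ✓accept
'c' @ 4: {5,6,7}  ✓accept
'c' @ 5: {5,6,7}  ✓accept
'c' @ 6: {5,6,7}  ✓accept
'c' @ 7: {5,6,7}  ✓accept
'c' @ 8: {5,6,7}  ✓accept
'c' @ 9: {5,6,7}  ✓accept
final: {5,6,7}; accept 5 in set

Answer: ACCEPT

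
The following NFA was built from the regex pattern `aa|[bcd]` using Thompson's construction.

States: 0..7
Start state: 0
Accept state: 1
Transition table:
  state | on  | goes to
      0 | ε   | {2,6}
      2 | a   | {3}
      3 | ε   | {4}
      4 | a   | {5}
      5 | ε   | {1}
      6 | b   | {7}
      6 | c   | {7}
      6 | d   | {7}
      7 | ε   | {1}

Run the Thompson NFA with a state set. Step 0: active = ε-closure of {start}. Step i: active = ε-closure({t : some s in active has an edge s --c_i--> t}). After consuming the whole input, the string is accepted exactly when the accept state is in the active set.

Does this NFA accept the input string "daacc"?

Answer: REJECT

Derivation:
initial (ε-close {0}): {0,2,6}
'd' @ 1: {1,7}  ✓accept
'a' @ 2: {}  — dead — no transitions
rest 'acc' ignored (set empty)
after full input: {}  (accept=1 not in)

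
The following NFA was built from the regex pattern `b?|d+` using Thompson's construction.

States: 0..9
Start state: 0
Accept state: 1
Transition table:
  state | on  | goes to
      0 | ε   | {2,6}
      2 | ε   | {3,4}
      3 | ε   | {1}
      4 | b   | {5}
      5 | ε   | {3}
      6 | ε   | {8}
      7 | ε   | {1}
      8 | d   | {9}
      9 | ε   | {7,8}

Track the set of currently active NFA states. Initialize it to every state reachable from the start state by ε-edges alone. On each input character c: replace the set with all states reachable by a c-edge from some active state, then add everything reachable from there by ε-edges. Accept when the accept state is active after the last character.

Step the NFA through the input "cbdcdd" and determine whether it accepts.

Answer: REJECT

Trace:
initial (ε-close {0}): {0,1,2,3,4,6,8}
'c' @ 1: {}  — no active states
rest 'bdcdd' ignored (set empty)
after full input: {}  (accept=1 not in)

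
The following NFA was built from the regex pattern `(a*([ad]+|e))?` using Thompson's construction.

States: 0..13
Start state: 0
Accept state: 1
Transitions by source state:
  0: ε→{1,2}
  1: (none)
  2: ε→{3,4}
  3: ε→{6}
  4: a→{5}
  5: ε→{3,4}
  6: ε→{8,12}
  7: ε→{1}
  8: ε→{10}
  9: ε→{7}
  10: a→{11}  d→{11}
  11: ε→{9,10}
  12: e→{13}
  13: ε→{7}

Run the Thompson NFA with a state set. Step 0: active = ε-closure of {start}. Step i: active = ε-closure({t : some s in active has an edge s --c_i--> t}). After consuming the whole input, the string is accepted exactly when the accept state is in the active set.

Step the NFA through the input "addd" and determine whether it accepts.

initial (ε-close {0}): {0,1,2,3,4,6,8,10,12}
'a' @ 1: {1,3,4,5,6,7,8,9,10,11,12}  (accept∈set)
'd' @ 2: {1,7,9,10,11}  (accept∈set)
'd' @ 3: {1,7,9,10,11}  (accept∈set)
'd' @ 4: {1,7,9,10,11}  (accept∈set)
final: {1,7,9,10,11}; accept 1 in set

Answer: ACCEPT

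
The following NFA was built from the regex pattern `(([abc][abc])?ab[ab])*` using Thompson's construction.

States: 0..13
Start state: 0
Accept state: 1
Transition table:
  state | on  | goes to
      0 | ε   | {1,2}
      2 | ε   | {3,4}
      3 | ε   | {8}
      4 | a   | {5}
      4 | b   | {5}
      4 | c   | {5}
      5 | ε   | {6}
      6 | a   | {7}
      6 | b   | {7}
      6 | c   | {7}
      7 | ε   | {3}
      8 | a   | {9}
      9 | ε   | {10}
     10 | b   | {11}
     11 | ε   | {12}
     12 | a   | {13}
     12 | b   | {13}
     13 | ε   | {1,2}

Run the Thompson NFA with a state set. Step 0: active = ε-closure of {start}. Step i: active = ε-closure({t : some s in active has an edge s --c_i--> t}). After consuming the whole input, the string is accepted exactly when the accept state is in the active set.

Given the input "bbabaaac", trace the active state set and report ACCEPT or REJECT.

initial (ε-close {0}): {0,1,2,3,4,8}
'b' @ 1: {5,6}
'b' @ 2: {3,7,8}
'a' @ 3: {9,10}
'b' @ 4: {11,12}
'a' @ 5: {1,2,3,4,8,13}  (accept∈set)
'a' @ 6: {5,6,9,10}
'a' @ 7: {3,7,8}
'c' @ 8: {}  — state set empty
final: {}; accept 1 not in set

Answer: REJECT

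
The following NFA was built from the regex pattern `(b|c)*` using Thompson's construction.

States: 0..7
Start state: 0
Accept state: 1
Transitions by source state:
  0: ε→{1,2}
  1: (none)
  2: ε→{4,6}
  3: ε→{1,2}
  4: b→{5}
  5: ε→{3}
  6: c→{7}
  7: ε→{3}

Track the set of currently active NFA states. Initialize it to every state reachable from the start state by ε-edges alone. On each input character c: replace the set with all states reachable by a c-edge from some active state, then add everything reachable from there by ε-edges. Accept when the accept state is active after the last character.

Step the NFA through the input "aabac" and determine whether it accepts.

Answer: REJECT

Trace:
S₀ = ε-closure({0}) = {0,1,2,4,6}
'a' @ 1: {}  — dead — no transitions
rest 'abac' ignored (set empty)
end set {} — state 1 not in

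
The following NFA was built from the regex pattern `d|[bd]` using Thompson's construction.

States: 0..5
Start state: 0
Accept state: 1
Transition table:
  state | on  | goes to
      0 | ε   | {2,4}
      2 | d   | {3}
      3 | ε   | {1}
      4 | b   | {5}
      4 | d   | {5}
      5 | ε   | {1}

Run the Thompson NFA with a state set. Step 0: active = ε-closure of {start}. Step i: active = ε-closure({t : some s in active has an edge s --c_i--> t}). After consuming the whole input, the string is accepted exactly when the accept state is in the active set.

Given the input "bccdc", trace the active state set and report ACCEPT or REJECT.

S₀ = ε-closure({0}) = {0,2,4}
'b' @ 1: {1,5}  [accepting]
'c' @ 2: {}  — no active states
rest 'cdc' ignored (set empty)
after full input: {}  (accept=1 not in)

Answer: REJECT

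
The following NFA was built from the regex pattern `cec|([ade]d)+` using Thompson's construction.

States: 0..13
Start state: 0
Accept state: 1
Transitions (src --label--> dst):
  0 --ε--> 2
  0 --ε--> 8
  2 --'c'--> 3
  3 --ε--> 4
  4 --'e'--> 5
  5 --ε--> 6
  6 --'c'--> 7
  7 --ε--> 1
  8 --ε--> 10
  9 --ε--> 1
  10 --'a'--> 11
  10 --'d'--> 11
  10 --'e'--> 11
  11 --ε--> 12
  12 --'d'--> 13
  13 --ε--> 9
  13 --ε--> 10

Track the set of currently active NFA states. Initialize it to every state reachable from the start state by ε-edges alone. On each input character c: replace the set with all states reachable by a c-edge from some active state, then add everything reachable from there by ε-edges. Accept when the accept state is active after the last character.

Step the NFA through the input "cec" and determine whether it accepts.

initial (ε-close {0}): {0,2,8,10}
'c' @ 1: {3,4}
'e' @ 2: {5,6}
'c' @ 3: {1,7}  (accept∈set)
end set {1,7} — state 1 in

Answer: ACCEPT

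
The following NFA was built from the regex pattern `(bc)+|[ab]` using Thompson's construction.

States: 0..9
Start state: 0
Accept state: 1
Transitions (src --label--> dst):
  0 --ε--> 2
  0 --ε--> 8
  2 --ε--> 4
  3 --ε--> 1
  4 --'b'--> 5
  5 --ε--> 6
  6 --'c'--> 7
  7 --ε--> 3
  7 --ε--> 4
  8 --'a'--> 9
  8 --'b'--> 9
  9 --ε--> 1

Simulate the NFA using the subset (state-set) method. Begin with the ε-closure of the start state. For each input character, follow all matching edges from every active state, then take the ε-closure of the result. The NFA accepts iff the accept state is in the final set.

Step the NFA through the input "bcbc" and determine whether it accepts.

S₀ = ε-closure({0}) = {0,2,4,8}
'b' @ 1: {1,5,6,9}  (accept∈set)
'c' @ 2: {1,3,4,7}  (accept∈set)
'b' @ 3: {5,6}
'c' @ 4: {1,3,4,7}  (accept∈set)
final: {1,3,4,7}; accept 1 in set

Answer: ACCEPT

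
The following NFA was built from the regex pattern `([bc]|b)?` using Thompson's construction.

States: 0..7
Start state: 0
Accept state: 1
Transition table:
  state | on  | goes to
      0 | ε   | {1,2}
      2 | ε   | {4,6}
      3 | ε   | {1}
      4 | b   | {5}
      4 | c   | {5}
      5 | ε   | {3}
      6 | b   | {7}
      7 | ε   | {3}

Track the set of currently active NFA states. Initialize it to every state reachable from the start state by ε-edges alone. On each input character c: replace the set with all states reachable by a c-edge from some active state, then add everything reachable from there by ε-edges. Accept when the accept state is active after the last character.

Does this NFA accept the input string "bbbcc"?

S₀ = ε-closure({0}) = {0,1,2,4,6}
'b' @ 1: {1,3,5,7}  ✓accept
'b' @ 2: {}  — no active states
rest 'bcc' ignored (set empty)
end set {} — state 1 not in

Answer: REJECT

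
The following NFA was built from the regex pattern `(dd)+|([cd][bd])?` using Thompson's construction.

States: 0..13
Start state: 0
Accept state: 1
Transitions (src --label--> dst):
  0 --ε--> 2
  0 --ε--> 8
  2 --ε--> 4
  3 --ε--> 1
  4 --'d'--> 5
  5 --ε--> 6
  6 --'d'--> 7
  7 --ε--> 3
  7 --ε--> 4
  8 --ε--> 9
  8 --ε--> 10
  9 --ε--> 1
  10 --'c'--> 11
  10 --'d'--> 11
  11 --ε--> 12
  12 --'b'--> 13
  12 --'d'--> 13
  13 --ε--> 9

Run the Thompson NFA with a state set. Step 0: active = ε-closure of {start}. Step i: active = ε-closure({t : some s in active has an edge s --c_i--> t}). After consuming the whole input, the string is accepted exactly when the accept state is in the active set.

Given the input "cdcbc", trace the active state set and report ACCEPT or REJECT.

S₀ = ε-closure({0}) = {0,1,2,4,8,9,10}
'c' @ 1: {11,12}
'd' @ 2: {1,9,13}  (accept∈set)
'c' @ 3: {}  — state set empty
rest 'bc' ignored (set empty)
final: {}; accept 1 not in set

Answer: REJECT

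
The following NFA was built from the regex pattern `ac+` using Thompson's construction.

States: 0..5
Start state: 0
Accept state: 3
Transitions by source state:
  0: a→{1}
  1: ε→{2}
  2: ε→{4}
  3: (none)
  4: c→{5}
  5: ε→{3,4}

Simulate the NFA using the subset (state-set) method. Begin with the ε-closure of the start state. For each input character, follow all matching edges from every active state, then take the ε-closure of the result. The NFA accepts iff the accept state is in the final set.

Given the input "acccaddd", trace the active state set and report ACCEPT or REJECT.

Answer: REJECT

Derivation:
initial (ε-close {0}): {0}
'a' @ 1: {1,2,4}
'c' @ 2: {3,4,5}  [accepting]
'c' @ 3: {3,4,5}  [accepting]
'c' @ 4: {3,4,5}  [accepting]
'a' @ 5: {}  — no active states
rest 'ddd' ignored (set empty)
after full input: {}  (accept=3 not in)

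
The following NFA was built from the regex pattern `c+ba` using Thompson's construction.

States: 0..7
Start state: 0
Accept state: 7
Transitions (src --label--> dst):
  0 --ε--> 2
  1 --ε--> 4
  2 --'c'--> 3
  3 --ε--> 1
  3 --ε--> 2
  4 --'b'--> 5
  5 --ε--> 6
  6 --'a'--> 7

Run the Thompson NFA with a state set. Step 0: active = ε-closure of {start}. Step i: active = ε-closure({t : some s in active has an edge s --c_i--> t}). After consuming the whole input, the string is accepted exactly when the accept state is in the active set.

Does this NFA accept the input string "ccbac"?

initial (ε-close {0}): {0,2}
'c' @ 1: {1,2,3,4}
'c' @ 2: {1,2,3,4}
'b' @ 3: {5,6}
'a' @ 4: {7}  [accepting]
'c' @ 5: {}  — no active states
after full input: {}  (accept=7 not in)

Answer: REJECT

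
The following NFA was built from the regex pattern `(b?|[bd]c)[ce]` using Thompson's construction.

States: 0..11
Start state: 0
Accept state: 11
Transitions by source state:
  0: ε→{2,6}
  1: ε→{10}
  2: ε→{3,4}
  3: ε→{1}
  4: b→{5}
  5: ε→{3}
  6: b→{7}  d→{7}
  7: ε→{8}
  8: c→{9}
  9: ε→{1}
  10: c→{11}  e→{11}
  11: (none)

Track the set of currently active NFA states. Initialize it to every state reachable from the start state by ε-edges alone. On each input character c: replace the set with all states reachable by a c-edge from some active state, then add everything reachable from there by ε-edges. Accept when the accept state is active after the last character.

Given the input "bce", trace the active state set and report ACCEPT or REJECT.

Answer: ACCEPT

Trace:
initial (ε-close {0}): {0,1,2,3,4,6,10}
'b' @ 1: {1,3,5,7,8,10}
'c' @ 2: {1,9,10,11}  ✓accept
'e' @ 3: {11}  ✓accept
after full input: {11}  (accept=11 in)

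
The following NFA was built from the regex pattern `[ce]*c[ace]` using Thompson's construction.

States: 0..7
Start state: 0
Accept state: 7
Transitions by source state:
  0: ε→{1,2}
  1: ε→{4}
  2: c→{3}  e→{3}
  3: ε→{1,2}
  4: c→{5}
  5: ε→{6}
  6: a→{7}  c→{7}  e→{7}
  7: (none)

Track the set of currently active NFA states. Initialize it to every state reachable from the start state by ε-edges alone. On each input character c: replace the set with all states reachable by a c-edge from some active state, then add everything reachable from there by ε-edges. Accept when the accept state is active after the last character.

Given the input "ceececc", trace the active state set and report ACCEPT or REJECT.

Answer: ACCEPT

Trace:
start: ε-closure({0}) = {0,1,2,4}
'c' @ 1: {1,2,3,4,5,6}
'e' @ 2: {1,2,3,4,7}  [accepting]
'e' @ 3: {1,2,3,4}
'c' @ 4: {1,2,3,4,5,6}
'e' @ 5: {1,2,3,4,7}  [accepting]
'c' @ 6: {1,2,3,4,5,6}
'c' @ 7: {1,2,3,4,5,6,7}  [accepting]
end set {1,2,3,4,5,6,7} — state 7 in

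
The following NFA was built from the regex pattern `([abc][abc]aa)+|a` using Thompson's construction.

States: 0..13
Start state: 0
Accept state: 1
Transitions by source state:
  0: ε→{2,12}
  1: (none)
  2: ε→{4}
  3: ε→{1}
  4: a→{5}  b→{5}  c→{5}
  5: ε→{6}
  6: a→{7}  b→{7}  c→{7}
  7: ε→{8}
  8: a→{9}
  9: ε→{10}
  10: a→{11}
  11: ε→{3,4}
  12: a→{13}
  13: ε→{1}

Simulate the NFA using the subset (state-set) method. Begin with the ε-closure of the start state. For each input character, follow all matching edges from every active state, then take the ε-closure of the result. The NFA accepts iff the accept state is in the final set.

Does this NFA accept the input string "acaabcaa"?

Answer: ACCEPT

Derivation:
initial (ε-close {0}): {0,2,4,12}
'a' @ 1: {1,5,6,13}  [accepting]
'c' @ 2: {7,8}
'a' @ 3: {9,10}
'a' @ 4: {1,3,4,11}  [accepting]
'b' @ 5: {5,6}
'c' @ 6: {7,8}
'a' @ 7: {9,10}
'a' @ 8: {1,3,4,11}  [accepting]
after full input: {1,3,4,11}  (accept=1 in)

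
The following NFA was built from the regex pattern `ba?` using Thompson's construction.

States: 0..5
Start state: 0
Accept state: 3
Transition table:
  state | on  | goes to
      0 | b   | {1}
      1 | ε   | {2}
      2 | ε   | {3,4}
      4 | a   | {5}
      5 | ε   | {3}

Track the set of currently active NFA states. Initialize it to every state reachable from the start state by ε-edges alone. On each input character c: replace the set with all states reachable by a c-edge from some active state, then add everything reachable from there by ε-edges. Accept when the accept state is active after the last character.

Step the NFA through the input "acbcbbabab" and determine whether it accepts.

start: ε-closure({0}) = {0}
'a' @ 1: {}  — dead — no transitions
rest 'cbcbbabab' ignored (set empty)
final: {}; accept 3 not in set

Answer: REJECT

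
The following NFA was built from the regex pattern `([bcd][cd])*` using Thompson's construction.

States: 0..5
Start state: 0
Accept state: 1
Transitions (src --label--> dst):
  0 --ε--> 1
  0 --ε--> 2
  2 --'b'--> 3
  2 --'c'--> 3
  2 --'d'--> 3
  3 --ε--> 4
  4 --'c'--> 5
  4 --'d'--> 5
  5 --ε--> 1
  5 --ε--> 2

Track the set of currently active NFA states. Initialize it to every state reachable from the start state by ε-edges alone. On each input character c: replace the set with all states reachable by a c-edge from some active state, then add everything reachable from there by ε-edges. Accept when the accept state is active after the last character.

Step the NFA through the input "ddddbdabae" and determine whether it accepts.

Answer: REJECT

Steps:
initial (ε-close {0}): {0,1,2}
'd' @ 1: {3,4}
'd' @ 2: {1,2,5}  [accepting]
'd' @ 3: {3,4}
'd' @ 4: {1,2,5}  [accepting]
'b' @ 5: {3,4}
'd' @ 6: {1,2,5}  [accepting]
'a' @ 7: {}  — no active states
rest 'bae' ignored (set empty)
final: {}; accept 1 not in set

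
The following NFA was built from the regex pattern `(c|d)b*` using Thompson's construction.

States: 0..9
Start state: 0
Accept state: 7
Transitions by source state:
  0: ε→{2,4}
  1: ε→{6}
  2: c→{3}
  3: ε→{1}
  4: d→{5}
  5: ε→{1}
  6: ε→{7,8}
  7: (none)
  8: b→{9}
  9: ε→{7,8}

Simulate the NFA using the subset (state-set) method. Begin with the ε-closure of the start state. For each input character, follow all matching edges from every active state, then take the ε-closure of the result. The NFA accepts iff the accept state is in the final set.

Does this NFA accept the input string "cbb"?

initial (ε-close {0}): {0,2,4}
'c' @ 1: {1,3,6,7,8}  [accepting]
'b' @ 2: {7,8,9}  [accepting]
'b' @ 3: {7,8,9}  [accepting]
after full input: {7,8,9}  (accept=7 in)

Answer: ACCEPT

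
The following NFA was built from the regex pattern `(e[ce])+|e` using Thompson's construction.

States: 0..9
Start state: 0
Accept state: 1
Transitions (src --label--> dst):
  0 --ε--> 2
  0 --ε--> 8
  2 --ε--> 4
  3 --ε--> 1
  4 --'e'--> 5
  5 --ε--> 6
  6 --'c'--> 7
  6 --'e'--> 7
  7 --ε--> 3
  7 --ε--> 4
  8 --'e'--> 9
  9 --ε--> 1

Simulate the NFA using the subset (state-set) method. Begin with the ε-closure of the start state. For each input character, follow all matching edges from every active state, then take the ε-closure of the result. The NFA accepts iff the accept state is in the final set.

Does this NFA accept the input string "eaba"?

Answer: REJECT

Trace:
initial (ε-close {0}): {0,2,4,8}
'e' @ 1: {1,5,6,9}  (accept∈set)
'a' @ 2: {}  — dead — no transitions
rest 'ba' ignored (set empty)
final: {}; accept 1 not in set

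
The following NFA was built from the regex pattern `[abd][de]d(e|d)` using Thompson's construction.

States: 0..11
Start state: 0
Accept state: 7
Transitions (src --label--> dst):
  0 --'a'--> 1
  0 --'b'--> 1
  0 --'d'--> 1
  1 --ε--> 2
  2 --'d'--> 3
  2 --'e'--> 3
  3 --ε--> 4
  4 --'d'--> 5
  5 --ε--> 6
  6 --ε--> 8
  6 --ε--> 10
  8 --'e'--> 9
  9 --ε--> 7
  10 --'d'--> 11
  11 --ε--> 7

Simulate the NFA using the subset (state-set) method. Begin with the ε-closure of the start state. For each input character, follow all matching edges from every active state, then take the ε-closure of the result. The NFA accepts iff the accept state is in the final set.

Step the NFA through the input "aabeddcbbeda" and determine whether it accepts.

Answer: REJECT

Steps:
start: ε-closure({0}) = {0}
'a' @ 1: {1,2}
'a' @ 2: {}  — state set empty
rest 'beddcbbeda' ignored (set empty)
after full input: {}  (accept=7 not in)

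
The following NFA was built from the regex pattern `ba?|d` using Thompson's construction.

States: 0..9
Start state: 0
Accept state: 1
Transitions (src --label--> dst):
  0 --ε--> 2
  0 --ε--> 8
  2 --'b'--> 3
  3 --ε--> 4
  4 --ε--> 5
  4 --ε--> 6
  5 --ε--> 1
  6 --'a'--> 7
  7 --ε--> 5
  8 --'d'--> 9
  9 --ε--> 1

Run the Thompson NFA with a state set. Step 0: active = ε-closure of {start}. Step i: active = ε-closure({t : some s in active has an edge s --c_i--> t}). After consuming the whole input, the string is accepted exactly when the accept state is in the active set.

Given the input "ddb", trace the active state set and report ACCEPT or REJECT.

Answer: REJECT

Trace:
S₀ = ε-closure({0}) = {0,2,8}
'd' @ 1: {1,9}  ✓accept
'd' @ 2: {}  — state set empty
rest 'b' ignored (set empty)
after full input: {}  (accept=1 not in)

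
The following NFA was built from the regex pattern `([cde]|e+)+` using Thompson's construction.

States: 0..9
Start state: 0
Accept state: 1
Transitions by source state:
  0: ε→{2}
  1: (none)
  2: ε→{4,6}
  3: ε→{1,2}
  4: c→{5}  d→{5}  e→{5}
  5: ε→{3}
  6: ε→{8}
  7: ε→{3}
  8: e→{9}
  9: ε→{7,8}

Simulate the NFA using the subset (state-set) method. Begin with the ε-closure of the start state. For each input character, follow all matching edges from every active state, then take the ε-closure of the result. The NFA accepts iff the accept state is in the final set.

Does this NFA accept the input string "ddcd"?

start: ε-closure({0}) = {0,2,4,6,8}
'd' @ 1: {1,2,3,4,5,6,8}  (accept∈set)
'd' @ 2: {1,2,3,4,5,6,8}  (accept∈set)
'c' @ 3: {1,2,3,4,5,6,8}  (accept∈set)
'd' @ 4: {1,2,3,4,5,6,8}  (accept∈set)
end set {1,2,3,4,5,6,8} — state 1 in

Answer: ACCEPT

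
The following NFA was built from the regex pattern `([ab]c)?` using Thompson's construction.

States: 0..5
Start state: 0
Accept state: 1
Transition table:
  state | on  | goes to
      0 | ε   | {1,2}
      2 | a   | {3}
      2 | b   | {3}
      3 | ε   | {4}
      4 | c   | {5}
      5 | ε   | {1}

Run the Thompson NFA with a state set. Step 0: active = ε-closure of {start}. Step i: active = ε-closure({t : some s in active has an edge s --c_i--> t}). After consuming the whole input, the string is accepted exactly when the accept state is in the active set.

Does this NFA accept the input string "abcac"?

Answer: REJECT

Derivation:
initial (ε-close {0}): {0,1,2}
'a' @ 1: {3,4}
'b' @ 2: {}  — state set empty
rest 'cac' ignored (set empty)
after full input: {}  (accept=1 not in)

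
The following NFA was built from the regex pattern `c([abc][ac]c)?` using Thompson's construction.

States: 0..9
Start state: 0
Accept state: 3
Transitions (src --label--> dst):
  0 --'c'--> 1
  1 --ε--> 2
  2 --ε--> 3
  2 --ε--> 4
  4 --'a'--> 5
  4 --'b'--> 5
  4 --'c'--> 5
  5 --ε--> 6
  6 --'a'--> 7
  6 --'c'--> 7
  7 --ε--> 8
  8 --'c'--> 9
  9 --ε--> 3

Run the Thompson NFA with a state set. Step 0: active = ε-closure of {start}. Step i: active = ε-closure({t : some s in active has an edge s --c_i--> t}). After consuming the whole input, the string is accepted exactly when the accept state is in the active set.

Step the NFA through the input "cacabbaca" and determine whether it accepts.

Answer: REJECT

Derivation:
start: ε-closure({0}) = {0}
'c' @ 1: {1,2,3,4}  (accept∈set)
'a' @ 2: {5,6}
'c' @ 3: {7,8}
'a' @ 4: {}  — dead — no transitions
rest 'bbaca' ignored (set empty)
final: {}; accept 3 not in set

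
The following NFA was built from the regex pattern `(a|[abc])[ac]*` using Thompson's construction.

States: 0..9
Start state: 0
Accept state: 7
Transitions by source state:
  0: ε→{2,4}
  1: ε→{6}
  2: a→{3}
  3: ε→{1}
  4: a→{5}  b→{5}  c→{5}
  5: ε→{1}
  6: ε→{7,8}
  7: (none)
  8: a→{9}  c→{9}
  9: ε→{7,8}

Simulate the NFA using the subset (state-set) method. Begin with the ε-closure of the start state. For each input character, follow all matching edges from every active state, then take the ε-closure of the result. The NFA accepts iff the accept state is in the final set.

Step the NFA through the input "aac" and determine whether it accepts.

Answer: ACCEPT

Derivation:
initial (ε-close {0}): {0,2,4}
'a' @ 1: {1,3,5,6,7,8}  ✓accept
'a' @ 2: {7,8,9}  ✓accept
'c' @ 3: {7,8,9}  ✓accept
end set {7,8,9} — state 7 in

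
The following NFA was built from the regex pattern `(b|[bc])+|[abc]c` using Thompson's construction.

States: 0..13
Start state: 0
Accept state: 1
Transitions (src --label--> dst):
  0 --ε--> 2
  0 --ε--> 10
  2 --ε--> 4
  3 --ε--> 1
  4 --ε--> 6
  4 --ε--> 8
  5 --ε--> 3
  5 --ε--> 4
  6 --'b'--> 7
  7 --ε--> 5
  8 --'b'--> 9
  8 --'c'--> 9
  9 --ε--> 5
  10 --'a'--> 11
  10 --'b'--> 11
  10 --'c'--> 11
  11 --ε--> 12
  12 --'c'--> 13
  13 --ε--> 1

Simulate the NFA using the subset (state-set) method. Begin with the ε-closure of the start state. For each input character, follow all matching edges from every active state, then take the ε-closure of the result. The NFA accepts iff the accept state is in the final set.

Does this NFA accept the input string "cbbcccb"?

Answer: ACCEPT

Steps:
S₀ = ε-closure({0}) = {0,2,4,6,8,10}
'c' @ 1: {1,3,4,5,6,8,9,11,12}  ✓accept
'b' @ 2: {1,3,4,5,6,7,8,9}  ✓accept
'b' @ 3: {1,3,4,5,6,7,8,9}  ✓accept
'c' @ 4: {1,3,4,5,6,8,9}  ✓accept
'c' @ 5: {1,3,4,5,6,8,9}  ✓accept
'c' @ 6: {1,3,4,5,6,8,9}  ✓accept
'b' @ 7: {1,3,4,5,6,7,8,9}  ✓accept
end set {1,3,4,5,6,7,8,9} — state 1 in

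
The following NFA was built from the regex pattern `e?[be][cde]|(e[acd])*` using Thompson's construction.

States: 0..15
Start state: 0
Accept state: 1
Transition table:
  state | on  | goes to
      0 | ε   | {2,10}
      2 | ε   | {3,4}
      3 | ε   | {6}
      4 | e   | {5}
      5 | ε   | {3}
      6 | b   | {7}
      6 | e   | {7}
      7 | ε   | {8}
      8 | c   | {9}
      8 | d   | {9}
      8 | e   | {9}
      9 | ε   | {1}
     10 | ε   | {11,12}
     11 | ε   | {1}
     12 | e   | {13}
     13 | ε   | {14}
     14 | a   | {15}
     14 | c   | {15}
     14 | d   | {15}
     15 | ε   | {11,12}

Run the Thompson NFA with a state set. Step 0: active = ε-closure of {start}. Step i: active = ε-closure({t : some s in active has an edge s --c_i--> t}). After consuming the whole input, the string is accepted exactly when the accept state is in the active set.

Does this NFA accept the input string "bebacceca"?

initial (ε-close {0}): {0,1,2,3,4,6,10,11,12}
'b' @ 1: {7,8}
'e' @ 2: {1,9}  (accept∈set)
'b' @ 3: {}  — no active states
rest 'acceca' ignored (set empty)
end set {} — state 1 not in

Answer: REJECT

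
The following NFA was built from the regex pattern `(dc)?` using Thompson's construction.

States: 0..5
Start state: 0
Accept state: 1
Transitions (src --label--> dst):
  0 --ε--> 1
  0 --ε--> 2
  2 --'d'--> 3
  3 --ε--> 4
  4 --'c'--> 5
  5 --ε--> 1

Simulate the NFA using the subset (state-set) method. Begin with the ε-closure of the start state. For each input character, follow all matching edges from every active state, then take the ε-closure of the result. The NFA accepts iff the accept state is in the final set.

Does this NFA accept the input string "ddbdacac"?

S₀ = ε-closure({0}) = {0,1,2}
'd' @ 1: {3,4}
'd' @ 2: {}  — dead — no transitions
rest 'bdacac' ignored (set empty)
after full input: {}  (accept=1 not in)

Answer: REJECT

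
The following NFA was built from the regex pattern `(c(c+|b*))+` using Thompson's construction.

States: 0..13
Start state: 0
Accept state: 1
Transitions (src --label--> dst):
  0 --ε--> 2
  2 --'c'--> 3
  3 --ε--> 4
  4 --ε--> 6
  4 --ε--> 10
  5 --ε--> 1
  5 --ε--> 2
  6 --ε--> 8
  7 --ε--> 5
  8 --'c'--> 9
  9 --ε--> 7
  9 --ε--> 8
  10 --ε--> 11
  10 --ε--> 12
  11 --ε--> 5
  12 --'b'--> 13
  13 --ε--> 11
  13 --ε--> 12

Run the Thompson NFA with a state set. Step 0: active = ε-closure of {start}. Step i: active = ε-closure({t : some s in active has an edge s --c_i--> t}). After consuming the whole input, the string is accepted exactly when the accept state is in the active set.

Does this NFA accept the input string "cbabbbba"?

Answer: REJECT

Derivation:
start: ε-closure({0}) = {0,2}
'c' @ 1: {1,2,3,4,5,6,8,10,11,12}  (accept∈set)
'b' @ 2: {1,2,5,11,12,13}  (accept∈set)
'a' @ 3: {}  — dead — no transitions
rest 'bbbba' ignored (set empty)
after full input: {}  (accept=1 not in)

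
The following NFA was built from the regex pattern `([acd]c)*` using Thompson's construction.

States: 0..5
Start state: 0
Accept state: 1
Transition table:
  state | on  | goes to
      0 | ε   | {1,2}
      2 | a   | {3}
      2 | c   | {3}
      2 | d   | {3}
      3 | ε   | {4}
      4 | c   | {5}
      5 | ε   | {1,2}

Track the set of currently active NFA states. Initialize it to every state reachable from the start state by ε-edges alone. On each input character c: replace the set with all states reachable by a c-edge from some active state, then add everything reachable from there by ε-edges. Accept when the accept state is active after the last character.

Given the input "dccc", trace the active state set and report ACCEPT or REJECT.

start: ε-closure({0}) = {0,1,2}
'd' @ 1: {3,4}
'c' @ 2: {1,2,5}  [accepting]
'c' @ 3: {3,4}
'c' @ 4: {1,2,5}  [accepting]
end set {1,2,5} — state 1 in

Answer: ACCEPT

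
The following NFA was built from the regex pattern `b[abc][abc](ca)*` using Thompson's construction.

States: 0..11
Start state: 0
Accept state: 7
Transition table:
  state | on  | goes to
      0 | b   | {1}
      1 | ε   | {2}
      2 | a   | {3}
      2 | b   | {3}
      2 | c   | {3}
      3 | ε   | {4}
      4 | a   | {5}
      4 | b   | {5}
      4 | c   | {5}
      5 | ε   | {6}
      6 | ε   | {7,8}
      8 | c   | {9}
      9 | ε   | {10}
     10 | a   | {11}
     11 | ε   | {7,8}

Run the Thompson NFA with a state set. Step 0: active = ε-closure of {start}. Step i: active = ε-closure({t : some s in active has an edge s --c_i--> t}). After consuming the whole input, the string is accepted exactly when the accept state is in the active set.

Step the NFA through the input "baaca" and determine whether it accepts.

Answer: ACCEPT

Trace:
S₀ = ε-closure({0}) = {0}
'b' @ 1: {1,2}
'a' @ 2: {3,4}
'a' @ 3: {5,6,7,8}  [accepting]
'c' @ 4: {9,10}
'a' @ 5: {7,8,11}  [accepting]
final: {7,8,11}; accept 7 in set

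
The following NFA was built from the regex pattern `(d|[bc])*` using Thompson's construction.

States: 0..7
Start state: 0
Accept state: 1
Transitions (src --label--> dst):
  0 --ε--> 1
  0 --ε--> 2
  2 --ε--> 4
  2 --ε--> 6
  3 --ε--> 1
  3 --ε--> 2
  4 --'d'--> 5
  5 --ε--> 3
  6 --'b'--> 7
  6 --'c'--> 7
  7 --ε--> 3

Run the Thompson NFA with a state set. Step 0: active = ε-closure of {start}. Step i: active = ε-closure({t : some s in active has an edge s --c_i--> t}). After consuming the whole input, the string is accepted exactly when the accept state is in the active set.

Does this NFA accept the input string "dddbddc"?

Answer: ACCEPT

Steps:
S₀ = ε-closure({0}) = {0,1,2,4,6}
'd' @ 1: {1,2,3,4,5,6}  [accepting]
'd' @ 2: {1,2,3,4,5,6}  [accepting]
'd' @ 3: {1,2,3,4,5,6}  [accepting]
'b' @ 4: {1,2,3,4,6,7}  [accepting]
'd' @ 5: {1,2,3,4,5,6}  [accepting]
'd' @ 6: {1,2,3,4,5,6}  [accepting]
'c' @ 7: {1,2,3,4,6,7}  [accepting]
final: {1,2,3,4,6,7}; accept 1 in set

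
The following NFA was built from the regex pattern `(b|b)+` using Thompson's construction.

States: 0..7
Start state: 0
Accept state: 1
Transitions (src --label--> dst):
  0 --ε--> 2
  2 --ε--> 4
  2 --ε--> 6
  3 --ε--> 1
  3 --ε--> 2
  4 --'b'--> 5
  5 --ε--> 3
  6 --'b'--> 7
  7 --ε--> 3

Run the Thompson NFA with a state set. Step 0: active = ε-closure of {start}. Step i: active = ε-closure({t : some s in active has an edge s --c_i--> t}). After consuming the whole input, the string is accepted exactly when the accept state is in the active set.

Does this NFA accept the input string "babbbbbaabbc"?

start: ε-closure({0}) = {0,2,4,6}
'b' @ 1: {1,2,3,4,5,6,7}  (accept∈set)
'a' @ 2: {}  — dead — no transitions
rest 'bbbbbaabbc' ignored (set empty)
final: {}; accept 1 not in set

Answer: REJECT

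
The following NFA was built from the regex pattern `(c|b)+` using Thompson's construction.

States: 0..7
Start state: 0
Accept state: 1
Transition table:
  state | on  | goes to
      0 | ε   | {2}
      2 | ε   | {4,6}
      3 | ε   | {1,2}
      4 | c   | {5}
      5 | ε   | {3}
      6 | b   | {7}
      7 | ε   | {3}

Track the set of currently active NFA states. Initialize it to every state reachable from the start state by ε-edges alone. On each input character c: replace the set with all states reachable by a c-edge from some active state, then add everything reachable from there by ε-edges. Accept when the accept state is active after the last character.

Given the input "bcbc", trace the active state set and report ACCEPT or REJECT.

Answer: ACCEPT

Steps:
start: ε-closure({0}) = {0,2,4,6}
'b' @ 1: {1,2,3,4,6,7}  (accept∈set)
'c' @ 2: {1,2,3,4,5,6}  (accept∈set)
'b' @ 3: {1,2,3,4,6,7}  (accept∈set)
'c' @ 4: {1,2,3,4,5,6}  (accept∈set)
final: {1,2,3,4,5,6}; accept 1 in set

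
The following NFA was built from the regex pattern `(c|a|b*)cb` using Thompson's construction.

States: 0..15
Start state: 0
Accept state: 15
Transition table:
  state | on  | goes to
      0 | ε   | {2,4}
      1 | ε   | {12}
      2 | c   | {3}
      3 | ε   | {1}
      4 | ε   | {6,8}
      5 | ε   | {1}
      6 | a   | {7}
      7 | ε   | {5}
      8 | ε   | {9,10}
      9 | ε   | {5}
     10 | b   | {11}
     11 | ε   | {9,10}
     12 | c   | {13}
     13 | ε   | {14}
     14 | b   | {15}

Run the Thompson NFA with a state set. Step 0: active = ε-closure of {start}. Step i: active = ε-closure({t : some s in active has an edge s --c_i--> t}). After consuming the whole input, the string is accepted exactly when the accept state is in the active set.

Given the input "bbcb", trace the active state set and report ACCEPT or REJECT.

Answer: ACCEPT

Derivation:
initial (ε-close {0}): {0,1,2,4,5,6,8,9,10,12}
'b' @ 1: {1,5,9,10,11,12}
'b' @ 2: {1,5,9,10,11,12}
'c' @ 3: {13,14}
'b' @ 4: {15}  [accepting]
end set {15} — state 15 in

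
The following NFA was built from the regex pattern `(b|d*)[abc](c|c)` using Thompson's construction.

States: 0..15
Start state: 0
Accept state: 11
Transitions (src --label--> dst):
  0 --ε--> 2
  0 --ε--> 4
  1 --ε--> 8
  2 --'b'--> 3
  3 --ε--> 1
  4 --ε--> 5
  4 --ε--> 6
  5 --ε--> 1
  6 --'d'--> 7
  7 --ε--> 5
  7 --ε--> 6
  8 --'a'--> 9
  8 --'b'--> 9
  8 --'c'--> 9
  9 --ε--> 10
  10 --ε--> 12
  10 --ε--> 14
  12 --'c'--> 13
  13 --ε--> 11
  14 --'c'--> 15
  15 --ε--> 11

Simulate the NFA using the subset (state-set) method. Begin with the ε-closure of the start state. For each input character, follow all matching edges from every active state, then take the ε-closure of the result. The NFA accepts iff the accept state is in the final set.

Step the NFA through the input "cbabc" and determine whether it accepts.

S₀ = ε-closure({0}) = {0,1,2,4,5,6,8}
'c' @ 1: {9,10,12,14}
'b' @ 2: {}  — dead — no transitions
rest 'abc' ignored (set empty)
final: {}; accept 11 not in set

Answer: REJECT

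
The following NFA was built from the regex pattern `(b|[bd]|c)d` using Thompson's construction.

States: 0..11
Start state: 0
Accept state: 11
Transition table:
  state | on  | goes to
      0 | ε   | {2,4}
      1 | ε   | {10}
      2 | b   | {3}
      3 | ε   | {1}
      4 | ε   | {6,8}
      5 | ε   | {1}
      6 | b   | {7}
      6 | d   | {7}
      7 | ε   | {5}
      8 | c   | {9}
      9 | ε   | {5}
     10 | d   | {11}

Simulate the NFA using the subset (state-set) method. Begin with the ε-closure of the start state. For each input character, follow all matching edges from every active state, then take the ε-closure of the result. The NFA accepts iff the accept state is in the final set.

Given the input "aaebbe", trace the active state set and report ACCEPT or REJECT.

S₀ = ε-closure({0}) = {0,2,4,6,8}
'a' @ 1: {}  — state set empty
rest 'aebbe' ignored (set empty)
end set {} — state 11 not in

Answer: REJECT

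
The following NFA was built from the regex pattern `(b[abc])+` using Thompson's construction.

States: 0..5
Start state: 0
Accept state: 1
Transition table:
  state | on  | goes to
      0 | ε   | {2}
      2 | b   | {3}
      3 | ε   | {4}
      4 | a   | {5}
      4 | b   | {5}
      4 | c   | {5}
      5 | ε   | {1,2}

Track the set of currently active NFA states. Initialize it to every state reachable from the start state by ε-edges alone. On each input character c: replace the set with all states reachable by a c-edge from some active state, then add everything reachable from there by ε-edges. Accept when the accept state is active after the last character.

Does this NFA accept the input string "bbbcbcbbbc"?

Answer: ACCEPT

Steps:
initial (ε-close {0}): {0,2}
'b' @ 1: {3,4}
'b' @ 2: {1,2,5}  (accept∈set)
'b' @ 3: {3,4}
'c' @ 4: {1,2,5}  (accept∈set)
'b' @ 5: {3,4}
'c' @ 6: {1,2,5}  (accept∈set)
'b' @ 7: {3,4}
'b' @ 8: {1,2,5}  (accept∈set)
'b' @ 9: {3,4}
'c' @ 10: {1,2,5}  (accept∈set)
after full input: {1,2,5}  (accept=1 in)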